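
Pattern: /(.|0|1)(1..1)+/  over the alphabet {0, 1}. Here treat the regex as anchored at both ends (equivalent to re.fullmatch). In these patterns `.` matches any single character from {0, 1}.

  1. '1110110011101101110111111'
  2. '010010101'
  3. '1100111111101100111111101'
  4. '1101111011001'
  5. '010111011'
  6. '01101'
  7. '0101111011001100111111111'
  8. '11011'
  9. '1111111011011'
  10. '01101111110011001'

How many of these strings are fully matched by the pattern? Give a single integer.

1 → match
2 → no match
3 → match
4 → match
5 → match
6 → match
7 → match
8 → match
9 → match
10 → match
Total matched: 9

9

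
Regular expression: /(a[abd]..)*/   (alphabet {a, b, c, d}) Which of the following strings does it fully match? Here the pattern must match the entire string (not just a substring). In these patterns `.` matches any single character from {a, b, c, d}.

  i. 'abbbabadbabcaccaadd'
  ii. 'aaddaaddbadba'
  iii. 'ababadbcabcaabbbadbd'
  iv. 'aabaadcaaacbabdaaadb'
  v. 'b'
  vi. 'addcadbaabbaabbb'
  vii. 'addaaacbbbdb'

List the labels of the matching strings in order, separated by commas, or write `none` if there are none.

iii, iv, vi

i → no match
ii → no match
iii → match
iv → match
v → no match
vi → match
vii → no match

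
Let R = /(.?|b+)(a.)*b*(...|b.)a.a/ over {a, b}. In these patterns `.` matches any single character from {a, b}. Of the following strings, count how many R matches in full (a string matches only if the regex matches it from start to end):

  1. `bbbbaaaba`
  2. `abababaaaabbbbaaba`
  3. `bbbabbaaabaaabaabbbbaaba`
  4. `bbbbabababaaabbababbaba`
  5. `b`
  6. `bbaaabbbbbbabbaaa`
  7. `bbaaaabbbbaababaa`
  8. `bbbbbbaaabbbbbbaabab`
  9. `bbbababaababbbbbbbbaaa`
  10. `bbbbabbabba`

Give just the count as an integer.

1 → match
2 → match
3 → no match
4 → no match
5 → no match — must end with `a`
6 → match
7 → no match
8 → no match — must end with `a`
9 → no match
10 → no match
Total matched: 3

3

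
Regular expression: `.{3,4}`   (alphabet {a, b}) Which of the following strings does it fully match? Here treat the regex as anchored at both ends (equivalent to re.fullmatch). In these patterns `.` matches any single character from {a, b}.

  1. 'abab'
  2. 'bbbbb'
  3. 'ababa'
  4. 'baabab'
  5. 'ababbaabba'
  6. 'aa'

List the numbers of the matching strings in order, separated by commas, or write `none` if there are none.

1 → match
2 → no match
3 → no match
4 → no match
5 → no match
6 → no match

1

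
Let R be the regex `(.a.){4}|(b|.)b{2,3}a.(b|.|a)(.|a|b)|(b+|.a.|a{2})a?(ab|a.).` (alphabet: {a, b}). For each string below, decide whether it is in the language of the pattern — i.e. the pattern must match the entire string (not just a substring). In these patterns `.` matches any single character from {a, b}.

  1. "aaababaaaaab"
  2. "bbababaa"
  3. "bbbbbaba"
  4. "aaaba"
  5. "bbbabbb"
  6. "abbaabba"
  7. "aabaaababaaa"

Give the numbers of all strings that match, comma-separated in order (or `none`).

1 → match
2 → no match
3 → match
4 → match
5 → match
6 → no match
7 → match

1, 3, 4, 5, 7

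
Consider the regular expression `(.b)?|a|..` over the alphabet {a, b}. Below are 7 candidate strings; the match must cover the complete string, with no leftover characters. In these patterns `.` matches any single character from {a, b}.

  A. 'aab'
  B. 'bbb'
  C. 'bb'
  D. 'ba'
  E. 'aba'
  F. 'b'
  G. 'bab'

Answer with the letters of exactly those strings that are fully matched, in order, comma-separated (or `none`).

A → no match
B → no match
C → match
D → match
E → no match
F → no match
G → no match

C, D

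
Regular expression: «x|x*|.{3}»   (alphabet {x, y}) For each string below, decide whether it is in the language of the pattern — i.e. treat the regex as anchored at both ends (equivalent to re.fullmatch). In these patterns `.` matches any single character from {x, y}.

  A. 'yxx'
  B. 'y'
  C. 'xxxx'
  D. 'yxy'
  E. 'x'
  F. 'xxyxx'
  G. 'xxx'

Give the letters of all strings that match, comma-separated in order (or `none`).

A, C, D, E, G

A → match
B → no match
C → match
D → match
E → match
F → no match
G → match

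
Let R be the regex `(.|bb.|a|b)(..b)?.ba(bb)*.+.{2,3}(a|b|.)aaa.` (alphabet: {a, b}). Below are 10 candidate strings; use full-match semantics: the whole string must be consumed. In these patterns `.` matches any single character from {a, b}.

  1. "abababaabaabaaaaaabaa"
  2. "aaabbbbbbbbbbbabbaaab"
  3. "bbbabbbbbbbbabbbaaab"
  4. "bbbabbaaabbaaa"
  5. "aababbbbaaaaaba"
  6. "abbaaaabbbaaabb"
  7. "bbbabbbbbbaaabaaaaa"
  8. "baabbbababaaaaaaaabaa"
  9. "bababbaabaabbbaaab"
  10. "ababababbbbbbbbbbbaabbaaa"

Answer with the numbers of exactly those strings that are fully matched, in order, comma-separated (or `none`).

1 → no match
2 → no match
3 → match
4 → no match
5 → no match
6 → no match
7 → match
8 → no match
9 → match
10 → no match

3, 7, 9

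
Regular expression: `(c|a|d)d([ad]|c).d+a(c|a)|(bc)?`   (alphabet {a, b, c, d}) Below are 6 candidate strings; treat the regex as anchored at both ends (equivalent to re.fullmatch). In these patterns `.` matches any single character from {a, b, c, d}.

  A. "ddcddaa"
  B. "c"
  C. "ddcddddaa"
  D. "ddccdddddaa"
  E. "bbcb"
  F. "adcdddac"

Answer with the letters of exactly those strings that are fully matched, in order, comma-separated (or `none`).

A → match
B → no match
C → match
D → match
E → no match
F → match

A, C, D, F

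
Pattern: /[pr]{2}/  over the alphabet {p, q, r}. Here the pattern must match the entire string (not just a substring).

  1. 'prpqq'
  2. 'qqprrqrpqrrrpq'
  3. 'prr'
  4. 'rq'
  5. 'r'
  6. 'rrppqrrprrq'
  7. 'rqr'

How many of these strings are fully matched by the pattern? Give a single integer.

1 → no match
2 → no match
3 → no match
4 → no match
5 → no match
6 → no match
7 → no match
Total matched: 0

0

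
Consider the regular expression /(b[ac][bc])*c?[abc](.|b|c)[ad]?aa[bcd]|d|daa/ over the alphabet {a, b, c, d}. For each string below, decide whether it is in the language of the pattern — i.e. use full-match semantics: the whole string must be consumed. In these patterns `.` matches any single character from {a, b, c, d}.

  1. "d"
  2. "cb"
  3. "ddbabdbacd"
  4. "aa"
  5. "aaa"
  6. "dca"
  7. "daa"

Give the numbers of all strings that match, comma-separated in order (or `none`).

1 → match
2 → no match
3 → no match
4 → no match
5 → no match
6 → no match
7 → match

1, 7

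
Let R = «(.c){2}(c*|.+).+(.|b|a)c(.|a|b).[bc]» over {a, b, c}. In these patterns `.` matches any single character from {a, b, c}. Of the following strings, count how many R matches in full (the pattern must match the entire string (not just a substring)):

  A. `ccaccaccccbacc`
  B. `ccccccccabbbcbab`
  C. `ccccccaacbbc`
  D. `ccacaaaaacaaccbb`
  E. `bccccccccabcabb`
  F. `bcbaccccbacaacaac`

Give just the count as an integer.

A → no match
B → match
C → match
D → match
E → match
F → no match
Total matched: 4

4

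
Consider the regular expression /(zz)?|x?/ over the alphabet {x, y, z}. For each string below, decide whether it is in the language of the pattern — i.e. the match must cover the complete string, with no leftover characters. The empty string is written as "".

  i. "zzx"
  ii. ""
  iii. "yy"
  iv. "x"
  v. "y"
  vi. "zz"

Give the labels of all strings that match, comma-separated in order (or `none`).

ii, iv, vi

i → no match
ii → match
iii → no match
iv → match
v → no match
vi → match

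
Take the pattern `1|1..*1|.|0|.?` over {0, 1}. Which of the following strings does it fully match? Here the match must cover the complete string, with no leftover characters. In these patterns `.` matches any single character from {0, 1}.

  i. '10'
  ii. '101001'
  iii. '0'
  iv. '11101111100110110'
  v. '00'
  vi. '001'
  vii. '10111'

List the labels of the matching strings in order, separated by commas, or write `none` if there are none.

i → no match
ii → match
iii → match
iv → no match
v → no match
vi → no match
vii → match

ii, iii, vii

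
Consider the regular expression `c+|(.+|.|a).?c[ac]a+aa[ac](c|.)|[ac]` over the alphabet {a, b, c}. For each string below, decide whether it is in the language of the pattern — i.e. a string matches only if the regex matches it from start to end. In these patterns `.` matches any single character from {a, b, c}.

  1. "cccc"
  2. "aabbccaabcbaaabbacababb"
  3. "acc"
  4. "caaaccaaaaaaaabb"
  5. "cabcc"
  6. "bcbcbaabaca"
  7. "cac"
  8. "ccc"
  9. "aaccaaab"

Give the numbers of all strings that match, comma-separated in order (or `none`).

1. "cccc" → match
2 → no match
3. "acc" → no match
4 → no match
5. "cabcc" → no match
6. "bcbcbaabaca" → no match
7. "cac" → no match
8. "ccc" → match
9. "aaccaaab" → no match

1, 8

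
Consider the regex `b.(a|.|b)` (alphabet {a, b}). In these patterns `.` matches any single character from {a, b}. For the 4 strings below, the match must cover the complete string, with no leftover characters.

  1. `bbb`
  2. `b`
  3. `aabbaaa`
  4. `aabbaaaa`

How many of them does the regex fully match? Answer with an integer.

1 → match
2 → no match
3 → no match — must start with `b`
4 → no match — must start with `b`
Total matched: 1

1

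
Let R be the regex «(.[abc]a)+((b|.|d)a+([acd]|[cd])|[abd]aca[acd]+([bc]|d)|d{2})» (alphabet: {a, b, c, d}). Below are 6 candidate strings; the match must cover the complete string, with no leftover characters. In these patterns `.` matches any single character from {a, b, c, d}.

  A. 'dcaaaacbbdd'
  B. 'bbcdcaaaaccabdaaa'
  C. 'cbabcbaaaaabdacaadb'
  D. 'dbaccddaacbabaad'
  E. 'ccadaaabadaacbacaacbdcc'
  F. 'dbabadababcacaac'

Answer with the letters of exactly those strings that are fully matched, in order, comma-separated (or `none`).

A → no match
B → no match
C → no match
D → no match
E → no match
F → no match

none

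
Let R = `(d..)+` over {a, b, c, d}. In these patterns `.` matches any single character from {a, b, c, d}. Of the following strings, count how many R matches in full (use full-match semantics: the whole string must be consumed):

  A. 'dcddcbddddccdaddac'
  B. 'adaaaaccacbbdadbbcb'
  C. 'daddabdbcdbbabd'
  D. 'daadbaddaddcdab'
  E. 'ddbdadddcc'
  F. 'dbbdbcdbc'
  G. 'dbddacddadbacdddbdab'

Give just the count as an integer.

3

A → match
B → no match — must start with 'd'
C → no match
D → match
E → no match
F → match
G → no match
Total matched: 3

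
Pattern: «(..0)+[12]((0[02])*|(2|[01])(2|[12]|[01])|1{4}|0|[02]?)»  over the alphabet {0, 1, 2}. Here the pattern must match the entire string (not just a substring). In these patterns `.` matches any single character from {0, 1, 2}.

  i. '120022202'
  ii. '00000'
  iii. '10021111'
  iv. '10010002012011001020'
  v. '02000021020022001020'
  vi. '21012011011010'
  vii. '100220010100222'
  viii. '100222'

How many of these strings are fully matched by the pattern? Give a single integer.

i. '120022202' → no match
ii. '00000' → no match
iii. '10021111' → match
iv → match
v → match
vi → match
vii → match
viii. '100222' → match
Total matched: 6

6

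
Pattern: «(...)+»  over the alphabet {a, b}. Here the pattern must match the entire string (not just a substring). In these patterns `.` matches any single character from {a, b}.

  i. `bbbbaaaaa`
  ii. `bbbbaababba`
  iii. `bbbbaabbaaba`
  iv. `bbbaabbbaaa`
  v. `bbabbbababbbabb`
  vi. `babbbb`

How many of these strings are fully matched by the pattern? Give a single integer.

i → match
ii → no match
iii → match
iv → no match
v → match
vi → match
Total matched: 4

4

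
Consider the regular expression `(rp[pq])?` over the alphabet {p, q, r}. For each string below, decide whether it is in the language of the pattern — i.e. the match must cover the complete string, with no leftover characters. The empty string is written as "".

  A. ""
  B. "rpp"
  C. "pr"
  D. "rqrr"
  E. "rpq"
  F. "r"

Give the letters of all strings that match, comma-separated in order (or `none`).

A, B, E

A → match
B → match
C → no match
D → no match
E → match
F → no match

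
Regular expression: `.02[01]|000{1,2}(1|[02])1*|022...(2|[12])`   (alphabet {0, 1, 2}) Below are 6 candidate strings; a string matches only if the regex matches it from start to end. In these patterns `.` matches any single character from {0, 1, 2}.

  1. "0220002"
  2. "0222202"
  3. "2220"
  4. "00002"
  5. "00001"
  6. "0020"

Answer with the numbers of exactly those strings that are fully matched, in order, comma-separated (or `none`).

1 → match
2 → match
3 → no match
4 → match
5 → match
6 → match

1, 2, 4, 5, 6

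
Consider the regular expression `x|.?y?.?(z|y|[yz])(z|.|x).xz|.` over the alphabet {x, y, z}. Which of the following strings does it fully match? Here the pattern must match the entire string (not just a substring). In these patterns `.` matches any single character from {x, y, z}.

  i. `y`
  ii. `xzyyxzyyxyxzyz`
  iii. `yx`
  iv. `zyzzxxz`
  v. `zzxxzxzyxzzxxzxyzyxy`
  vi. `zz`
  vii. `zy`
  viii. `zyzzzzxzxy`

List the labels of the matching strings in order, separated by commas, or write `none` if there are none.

i → match
ii → no match
iii → no match
iv → match
v → no match
vi → no match
vii → no match
viii → no match

i, iv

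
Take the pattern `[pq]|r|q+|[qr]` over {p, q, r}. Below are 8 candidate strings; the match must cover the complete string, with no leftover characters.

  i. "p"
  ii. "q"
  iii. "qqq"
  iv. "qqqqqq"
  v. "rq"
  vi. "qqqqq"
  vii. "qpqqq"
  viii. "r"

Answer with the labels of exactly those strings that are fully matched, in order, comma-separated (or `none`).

i → match
ii → match
iii → match
iv → match
v → no match
vi → match
vii → no match
viii → match

i, ii, iii, iv, vi, viii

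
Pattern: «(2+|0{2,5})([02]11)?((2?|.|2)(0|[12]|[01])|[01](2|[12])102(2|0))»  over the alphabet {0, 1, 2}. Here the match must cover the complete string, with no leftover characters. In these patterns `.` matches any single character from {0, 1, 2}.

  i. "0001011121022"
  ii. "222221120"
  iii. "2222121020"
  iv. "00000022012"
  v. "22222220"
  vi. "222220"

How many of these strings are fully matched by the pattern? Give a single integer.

i → no match
ii → match
iii → match
iv → no match
v → match
vi → match
Total matched: 4

4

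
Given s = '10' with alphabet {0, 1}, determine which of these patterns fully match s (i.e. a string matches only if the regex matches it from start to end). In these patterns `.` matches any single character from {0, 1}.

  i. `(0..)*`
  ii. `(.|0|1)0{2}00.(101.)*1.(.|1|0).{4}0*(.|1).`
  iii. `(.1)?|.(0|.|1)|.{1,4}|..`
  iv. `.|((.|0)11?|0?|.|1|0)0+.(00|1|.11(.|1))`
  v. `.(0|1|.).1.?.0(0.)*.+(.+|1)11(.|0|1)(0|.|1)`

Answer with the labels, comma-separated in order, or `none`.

iii

i → no match
ii → no match
iii → match
iv → no match
v → no match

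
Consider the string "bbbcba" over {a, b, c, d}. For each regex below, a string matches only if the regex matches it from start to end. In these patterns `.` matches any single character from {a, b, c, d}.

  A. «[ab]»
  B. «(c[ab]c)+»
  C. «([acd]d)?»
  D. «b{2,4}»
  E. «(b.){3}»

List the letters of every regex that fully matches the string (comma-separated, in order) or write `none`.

A → no match
B → no match — must start with "c"
C → no match
D → no match — must end with "b"
E → match

E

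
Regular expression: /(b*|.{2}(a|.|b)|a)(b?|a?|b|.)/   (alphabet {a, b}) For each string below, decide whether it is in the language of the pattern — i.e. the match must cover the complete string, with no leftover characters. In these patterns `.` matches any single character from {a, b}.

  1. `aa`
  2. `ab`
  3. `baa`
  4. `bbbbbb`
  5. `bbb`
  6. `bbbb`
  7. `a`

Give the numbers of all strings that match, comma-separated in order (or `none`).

1. `aa` → match
2. `ab` → match
3. `baa` → match
4. `bbbbbb` → match
5. `bbb` → match
6. `bbbb` → match
7. `a` → match

1, 2, 3, 4, 5, 6, 7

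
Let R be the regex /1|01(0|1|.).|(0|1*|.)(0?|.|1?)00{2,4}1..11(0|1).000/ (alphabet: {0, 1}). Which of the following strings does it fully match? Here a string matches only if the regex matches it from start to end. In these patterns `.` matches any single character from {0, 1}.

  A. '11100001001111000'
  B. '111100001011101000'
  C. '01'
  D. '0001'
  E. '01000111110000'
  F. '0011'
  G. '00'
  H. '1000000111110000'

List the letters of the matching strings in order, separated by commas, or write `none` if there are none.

A → match
B → match
C. '01' → no match
D. '0001' → no match
E → no match
F. '0011' → no match
G. '00' → no match
H → no match

A, B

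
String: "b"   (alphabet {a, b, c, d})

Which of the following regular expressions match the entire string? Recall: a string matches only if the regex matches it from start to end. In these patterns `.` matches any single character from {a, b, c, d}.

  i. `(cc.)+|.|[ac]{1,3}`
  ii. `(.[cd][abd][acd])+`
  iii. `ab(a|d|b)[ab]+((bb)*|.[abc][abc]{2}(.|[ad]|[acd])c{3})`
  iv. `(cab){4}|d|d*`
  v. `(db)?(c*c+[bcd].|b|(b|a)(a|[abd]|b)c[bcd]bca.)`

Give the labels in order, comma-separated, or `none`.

i, v

i → match
ii → no match
iii → no match — must start with "ab"
iv → no match
v → match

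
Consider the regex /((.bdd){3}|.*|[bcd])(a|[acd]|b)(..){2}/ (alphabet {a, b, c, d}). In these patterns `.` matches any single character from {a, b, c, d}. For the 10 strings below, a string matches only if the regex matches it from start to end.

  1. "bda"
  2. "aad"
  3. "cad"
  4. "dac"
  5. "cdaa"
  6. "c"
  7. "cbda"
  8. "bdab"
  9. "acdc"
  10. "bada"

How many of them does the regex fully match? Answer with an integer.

1 → no match
2 → no match
3 → no match
4 → no match
5 → no match
6 → no match
7 → no match
8 → no match
9 → no match
10 → no match
Total matched: 0

0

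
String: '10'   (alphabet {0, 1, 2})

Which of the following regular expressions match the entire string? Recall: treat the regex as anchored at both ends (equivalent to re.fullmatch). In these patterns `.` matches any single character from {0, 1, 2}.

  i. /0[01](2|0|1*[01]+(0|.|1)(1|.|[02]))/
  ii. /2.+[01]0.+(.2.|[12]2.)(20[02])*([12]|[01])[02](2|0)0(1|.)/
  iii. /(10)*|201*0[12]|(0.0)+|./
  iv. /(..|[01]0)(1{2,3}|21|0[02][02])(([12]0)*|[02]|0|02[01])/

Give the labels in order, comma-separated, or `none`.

iii

i → no match — must start with '0'
ii → no match — must start with '2'
iii → match
iv → no match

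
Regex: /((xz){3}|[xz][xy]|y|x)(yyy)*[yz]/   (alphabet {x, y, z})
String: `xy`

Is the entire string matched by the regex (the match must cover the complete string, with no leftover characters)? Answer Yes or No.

Yes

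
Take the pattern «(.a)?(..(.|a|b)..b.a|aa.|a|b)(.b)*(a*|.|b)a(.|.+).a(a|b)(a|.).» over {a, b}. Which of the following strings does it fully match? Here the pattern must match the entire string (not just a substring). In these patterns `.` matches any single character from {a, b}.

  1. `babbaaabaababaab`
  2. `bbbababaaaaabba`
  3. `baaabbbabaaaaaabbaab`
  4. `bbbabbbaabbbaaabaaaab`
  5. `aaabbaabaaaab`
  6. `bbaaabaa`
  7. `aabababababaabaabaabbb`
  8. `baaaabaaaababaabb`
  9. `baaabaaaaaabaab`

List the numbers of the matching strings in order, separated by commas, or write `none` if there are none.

1 → no match
2 → match
3 → no match
4 → match
5 → match
6. `bbaaabaa` → no match
7 → match
8 → match
9 → no match

2, 4, 5, 7, 8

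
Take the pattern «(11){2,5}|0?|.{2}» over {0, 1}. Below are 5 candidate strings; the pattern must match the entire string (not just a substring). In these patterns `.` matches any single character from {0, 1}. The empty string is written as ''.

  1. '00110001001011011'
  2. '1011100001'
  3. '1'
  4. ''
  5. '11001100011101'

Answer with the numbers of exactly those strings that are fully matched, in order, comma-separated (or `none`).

4

1 → no match
2 → no match
3 → no match
4 → match
5 → no match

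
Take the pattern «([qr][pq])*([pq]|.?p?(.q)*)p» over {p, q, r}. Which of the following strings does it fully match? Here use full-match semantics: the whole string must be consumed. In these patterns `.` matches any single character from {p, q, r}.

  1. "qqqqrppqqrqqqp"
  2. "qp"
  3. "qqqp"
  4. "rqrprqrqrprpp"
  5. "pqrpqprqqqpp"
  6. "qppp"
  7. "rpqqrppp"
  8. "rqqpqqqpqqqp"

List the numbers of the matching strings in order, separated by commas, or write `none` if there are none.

1 → match
2. "qp" → match
3. "qqqp" → match
4 → match
5. "pqrpqprqqqpp" → no match
6. "qppp" → match
7. "rpqqrppp" → match
8. "rqqpqqqpqqqp" → match

1, 2, 3, 4, 6, 7, 8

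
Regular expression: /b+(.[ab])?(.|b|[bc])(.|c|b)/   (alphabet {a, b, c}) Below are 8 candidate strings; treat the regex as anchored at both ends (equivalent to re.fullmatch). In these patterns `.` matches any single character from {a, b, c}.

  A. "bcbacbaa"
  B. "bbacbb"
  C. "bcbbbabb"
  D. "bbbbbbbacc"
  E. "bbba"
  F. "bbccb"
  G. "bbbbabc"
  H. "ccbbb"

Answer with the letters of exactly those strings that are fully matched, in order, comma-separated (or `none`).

D, E, G

A → no match
B → no match
C → no match
D → match
E → match
F → no match
G → match
H → no match — must start with "b"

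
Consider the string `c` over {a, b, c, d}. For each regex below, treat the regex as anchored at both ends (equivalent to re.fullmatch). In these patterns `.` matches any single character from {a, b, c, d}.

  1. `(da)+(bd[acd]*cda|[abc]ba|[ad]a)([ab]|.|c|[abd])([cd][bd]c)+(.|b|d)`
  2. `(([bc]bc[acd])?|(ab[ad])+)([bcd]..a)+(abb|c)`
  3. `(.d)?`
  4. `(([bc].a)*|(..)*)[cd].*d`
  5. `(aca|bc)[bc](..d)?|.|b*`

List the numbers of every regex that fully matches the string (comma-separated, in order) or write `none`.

1 → no match — must start with `da`
2 → no match
3 → no match
4 → no match — must end with `d`
5 → match

5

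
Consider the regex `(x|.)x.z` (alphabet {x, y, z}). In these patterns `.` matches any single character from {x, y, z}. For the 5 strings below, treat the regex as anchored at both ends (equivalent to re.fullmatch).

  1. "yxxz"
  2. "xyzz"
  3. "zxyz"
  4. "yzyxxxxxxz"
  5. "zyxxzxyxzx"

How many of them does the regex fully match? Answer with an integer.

1 → match
2 → no match
3 → match
4 → no match
5 → no match — must end with "z"
Total matched: 2

2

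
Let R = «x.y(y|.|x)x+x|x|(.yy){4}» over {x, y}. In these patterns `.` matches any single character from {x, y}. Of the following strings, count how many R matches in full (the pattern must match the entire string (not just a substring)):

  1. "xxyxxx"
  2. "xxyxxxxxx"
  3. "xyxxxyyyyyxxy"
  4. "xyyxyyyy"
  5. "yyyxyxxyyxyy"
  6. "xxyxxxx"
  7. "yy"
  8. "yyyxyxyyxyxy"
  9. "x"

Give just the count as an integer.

1 → match
2 → match
3 → no match
4 → no match
5 → no match
6 → match
7 → no match
8 → no match
9 → match
Total matched: 4

4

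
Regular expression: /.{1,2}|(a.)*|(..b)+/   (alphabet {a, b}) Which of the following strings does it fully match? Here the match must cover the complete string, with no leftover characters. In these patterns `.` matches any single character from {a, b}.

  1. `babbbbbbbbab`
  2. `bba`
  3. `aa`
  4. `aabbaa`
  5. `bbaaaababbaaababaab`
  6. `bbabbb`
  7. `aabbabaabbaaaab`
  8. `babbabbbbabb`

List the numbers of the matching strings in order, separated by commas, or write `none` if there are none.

1, 3, 8

1 → match
2 → no match
3 → match
4 → no match
5 → no match
6 → no match
7 → no match
8 → match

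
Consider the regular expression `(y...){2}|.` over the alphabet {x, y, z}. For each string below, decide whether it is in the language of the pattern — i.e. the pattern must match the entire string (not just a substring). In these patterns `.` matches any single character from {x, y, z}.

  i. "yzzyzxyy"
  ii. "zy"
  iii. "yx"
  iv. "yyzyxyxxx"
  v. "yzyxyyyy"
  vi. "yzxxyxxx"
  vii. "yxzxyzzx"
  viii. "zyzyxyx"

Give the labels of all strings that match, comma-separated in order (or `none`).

v, vi, vii

i. "yzzyzxyy" → no match
ii. "zy" → no match
iii. "yx" → no match
iv. "yyzyxyxxx" → no match
v. "yzyxyyyy" → match
vi. "yzxxyxxx" → match
vii. "yxzxyzzx" → match
viii. "zyzyxyx" → no match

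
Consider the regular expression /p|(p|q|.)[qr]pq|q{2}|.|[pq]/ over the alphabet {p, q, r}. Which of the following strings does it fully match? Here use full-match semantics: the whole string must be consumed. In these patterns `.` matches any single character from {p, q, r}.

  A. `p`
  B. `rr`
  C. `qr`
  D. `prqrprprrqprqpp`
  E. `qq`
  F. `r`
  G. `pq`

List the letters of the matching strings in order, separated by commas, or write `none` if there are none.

A, E, F

A. `p` → match
B. `rr` → no match
C. `qr` → no match
D → no match
E. `qq` → match
F. `r` → match
G. `pq` → no match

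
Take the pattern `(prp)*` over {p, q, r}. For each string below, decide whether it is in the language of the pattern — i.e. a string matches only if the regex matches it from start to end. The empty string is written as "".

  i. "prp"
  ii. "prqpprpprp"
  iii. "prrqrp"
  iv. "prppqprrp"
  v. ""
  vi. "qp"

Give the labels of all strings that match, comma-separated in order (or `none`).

i → match
ii → no match
iii → no match
iv → no match
v → match
vi → no match

i, v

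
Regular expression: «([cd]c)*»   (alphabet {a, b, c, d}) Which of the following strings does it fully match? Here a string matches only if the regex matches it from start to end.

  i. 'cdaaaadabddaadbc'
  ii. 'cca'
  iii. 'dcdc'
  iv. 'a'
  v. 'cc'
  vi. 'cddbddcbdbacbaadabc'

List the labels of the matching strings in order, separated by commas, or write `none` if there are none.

iii, v

i → no match
ii. 'cca' → no match
iii. 'dcdc' → match
iv. 'a' → no match
v. 'cc' → match
vi → no match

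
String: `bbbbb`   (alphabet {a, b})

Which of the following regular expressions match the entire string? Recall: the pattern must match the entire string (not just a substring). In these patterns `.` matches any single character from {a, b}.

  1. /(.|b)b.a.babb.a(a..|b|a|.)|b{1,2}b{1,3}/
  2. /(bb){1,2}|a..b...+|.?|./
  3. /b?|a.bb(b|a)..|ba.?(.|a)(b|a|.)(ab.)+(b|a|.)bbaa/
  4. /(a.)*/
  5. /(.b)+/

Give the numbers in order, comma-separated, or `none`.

1 → match
2 → no match
3 → no match
4 → no match
5 → no match

1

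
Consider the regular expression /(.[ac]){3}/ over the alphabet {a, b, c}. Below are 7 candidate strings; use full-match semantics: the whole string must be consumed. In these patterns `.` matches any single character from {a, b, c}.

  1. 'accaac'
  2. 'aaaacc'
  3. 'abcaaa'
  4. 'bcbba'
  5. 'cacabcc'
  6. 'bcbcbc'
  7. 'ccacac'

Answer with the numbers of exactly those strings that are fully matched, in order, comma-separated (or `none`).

1, 2, 6, 7

1 → match
2 → match
3 → no match
4 → no match
5 → no match
6 → match
7 → match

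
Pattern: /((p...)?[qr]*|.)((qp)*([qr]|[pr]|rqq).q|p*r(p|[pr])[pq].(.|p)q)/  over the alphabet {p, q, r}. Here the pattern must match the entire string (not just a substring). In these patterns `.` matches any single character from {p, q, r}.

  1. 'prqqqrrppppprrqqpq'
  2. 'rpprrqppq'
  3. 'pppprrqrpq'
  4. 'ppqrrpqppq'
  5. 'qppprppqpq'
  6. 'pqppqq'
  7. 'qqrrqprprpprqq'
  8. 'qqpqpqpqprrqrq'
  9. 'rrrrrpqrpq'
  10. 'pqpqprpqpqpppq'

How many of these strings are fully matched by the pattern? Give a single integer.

7

1 → match
2 → match
3 → match
4 → match
5 → match
6 → match
7 → no match
8 → no match
9 → match
10 → no match
Total matched: 7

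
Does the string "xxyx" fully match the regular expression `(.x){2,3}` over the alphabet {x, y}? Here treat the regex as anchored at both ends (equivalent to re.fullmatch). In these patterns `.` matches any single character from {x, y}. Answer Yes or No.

Yes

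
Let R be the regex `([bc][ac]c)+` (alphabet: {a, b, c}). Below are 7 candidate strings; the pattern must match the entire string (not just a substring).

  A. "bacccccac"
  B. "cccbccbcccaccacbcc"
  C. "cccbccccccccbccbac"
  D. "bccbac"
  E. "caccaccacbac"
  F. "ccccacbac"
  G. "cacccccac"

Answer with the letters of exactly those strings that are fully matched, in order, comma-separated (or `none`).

A → match
B → match
C → match
D → match
E → match
F → match
G → match

A, B, C, D, E, F, G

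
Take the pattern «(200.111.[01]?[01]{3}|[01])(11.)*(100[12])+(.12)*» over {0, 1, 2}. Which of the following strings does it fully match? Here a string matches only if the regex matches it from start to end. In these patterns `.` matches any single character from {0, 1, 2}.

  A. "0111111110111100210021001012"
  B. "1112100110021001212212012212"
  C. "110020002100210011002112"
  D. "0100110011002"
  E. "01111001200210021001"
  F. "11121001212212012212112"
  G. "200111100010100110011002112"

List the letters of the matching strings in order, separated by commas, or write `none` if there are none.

A, B, D, F, G

A → match
B → match
C → no match
D → match
E → no match
F → match
G → match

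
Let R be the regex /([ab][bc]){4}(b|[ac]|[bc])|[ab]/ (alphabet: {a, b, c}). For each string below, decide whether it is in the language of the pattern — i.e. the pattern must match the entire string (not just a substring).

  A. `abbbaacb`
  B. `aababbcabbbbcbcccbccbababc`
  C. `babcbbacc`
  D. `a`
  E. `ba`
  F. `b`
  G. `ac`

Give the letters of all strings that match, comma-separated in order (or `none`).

A. `abbbaacb` → no match
B → no match
C. `babcbbacc` → no match
D. `a` → match
E. `ba` → no match
F. `b` → match
G. `ac` → no match

D, F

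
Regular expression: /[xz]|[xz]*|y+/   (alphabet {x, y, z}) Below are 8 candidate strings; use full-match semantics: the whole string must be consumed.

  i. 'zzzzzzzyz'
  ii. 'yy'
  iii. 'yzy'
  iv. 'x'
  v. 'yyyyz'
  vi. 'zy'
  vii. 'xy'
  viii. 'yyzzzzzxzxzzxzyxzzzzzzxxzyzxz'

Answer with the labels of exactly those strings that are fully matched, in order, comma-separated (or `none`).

ii, iv

i → no match
ii → match
iii → no match
iv → match
v → no match
vi → no match
vii → no match
viii → no match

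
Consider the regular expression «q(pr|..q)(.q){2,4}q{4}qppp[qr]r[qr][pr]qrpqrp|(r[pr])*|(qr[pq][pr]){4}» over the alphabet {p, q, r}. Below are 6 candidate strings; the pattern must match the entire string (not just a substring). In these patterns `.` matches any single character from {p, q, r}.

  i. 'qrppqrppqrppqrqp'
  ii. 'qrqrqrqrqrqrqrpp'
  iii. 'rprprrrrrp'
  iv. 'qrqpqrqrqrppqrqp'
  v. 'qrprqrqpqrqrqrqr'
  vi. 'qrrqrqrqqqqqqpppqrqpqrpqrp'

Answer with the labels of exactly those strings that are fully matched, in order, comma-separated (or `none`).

i → match
ii → match
iii. 'rprprrrrrp' → match
iv → match
v → match
vi → match

i, ii, iii, iv, v, vi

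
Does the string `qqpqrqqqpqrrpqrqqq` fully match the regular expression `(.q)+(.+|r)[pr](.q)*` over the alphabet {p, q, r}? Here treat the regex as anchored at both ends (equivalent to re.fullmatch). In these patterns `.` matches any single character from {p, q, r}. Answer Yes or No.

Yes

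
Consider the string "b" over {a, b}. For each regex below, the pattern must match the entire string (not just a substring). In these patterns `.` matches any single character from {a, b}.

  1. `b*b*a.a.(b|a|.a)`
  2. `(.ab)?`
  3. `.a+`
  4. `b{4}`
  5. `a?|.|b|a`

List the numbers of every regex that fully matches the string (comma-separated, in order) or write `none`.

1 → no match
2 → no match
3 → no match — must end with "a"
4 → no match
5 → match

5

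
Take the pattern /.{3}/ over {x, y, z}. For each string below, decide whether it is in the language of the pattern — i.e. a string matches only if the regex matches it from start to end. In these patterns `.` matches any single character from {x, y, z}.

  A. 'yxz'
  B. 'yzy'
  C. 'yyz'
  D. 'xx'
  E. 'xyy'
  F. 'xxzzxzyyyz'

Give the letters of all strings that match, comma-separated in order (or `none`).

A → match
B → match
C → match
D → no match
E → match
F → no match

A, B, C, E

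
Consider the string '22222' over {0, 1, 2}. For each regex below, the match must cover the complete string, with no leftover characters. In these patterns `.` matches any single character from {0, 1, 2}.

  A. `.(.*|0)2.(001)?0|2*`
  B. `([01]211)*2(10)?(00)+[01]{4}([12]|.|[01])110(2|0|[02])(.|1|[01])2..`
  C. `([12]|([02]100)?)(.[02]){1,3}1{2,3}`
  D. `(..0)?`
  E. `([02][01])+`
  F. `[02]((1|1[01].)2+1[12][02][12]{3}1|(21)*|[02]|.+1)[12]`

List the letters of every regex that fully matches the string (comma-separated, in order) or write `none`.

A → match
B → no match
C → no match — must end with '1'
D → no match
E → no match
F → no match

A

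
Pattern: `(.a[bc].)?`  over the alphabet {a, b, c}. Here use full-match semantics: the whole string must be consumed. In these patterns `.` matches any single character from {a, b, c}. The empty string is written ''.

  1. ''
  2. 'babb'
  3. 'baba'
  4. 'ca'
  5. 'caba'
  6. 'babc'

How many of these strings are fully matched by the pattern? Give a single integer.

5

1. '' → match
2. 'babb' → match
3. 'baba' → match
4. 'ca' → no match
5. 'caba' → match
6. 'babc' → match
Total matched: 5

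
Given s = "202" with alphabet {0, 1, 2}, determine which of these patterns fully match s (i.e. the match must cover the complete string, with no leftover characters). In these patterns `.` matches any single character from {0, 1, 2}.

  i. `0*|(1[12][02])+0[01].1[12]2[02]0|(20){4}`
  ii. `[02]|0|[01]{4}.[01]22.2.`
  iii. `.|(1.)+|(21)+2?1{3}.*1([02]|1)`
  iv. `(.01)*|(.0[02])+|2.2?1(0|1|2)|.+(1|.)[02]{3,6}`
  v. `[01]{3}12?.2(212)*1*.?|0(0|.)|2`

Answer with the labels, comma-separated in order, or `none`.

i → no match
ii → no match
iii → no match
iv → match
v → no match

iv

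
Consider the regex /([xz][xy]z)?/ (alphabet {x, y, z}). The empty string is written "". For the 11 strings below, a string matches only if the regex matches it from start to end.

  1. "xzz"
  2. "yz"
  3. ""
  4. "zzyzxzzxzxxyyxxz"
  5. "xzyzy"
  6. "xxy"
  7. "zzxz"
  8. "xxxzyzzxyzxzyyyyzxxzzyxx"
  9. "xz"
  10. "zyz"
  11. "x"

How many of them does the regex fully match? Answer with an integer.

2

1. "xzz" → no match
2. "yz" → no match
3. "" → match
4 → no match
5. "xzyzy" → no match
6. "xxy" → no match
7. "zzxz" → no match
8 → no match
9. "xz" → no match
10. "zyz" → match
11. "x" → no match
Total matched: 2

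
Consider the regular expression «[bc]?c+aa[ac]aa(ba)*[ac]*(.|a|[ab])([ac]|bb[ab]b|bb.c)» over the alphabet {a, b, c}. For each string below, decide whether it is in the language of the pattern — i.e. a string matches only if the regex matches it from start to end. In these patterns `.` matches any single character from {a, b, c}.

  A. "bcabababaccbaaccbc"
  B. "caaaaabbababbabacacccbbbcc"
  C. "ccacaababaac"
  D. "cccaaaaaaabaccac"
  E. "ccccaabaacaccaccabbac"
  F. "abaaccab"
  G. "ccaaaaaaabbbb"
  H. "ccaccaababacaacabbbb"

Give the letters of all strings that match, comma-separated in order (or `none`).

G

A → no match
B → no match
C → no match
D → no match
E → no match
F → no match
G → match
H → no match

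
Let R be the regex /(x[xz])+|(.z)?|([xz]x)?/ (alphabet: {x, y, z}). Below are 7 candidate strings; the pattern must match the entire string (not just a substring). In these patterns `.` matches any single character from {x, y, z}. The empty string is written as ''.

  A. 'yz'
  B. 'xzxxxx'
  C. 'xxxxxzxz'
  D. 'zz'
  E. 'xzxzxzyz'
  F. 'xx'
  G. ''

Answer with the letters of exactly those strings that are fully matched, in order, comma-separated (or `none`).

A, B, C, D, F, G

A → match
B → match
C → match
D → match
E → no match
F → match
G → match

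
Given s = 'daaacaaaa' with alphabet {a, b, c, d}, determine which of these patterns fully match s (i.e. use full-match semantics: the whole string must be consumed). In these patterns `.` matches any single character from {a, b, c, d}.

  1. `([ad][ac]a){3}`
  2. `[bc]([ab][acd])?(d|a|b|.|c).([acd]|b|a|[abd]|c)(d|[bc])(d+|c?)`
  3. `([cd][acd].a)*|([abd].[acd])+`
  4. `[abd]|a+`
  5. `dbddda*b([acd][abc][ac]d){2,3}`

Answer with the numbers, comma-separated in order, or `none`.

1, 3

1 → match
2 → no match
3 → match
4 → no match
5 → no match — must start with 'dbddd'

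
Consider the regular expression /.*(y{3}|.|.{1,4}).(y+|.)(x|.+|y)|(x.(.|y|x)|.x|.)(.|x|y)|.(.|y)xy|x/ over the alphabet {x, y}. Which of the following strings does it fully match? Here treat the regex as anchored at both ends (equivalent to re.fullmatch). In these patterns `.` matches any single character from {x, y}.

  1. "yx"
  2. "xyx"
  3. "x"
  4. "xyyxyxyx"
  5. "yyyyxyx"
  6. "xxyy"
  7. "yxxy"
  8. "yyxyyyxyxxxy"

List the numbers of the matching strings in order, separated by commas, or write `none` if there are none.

1. "yx" → match
2. "xyx" → no match
3. "x" → match
4. "xyyxyxyx" → match
5. "yyyyxyx" → match
6. "xxyy" → match
7. "yxxy" → match
8. "yyxyyyxyxxxy" → match

1, 3, 4, 5, 6, 7, 8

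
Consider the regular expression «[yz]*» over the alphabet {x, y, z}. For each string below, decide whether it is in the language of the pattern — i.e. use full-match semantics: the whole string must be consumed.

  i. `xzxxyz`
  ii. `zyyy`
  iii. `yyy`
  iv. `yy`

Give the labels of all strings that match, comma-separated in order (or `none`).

ii, iii, iv

i → no match
ii → match
iii → match
iv → match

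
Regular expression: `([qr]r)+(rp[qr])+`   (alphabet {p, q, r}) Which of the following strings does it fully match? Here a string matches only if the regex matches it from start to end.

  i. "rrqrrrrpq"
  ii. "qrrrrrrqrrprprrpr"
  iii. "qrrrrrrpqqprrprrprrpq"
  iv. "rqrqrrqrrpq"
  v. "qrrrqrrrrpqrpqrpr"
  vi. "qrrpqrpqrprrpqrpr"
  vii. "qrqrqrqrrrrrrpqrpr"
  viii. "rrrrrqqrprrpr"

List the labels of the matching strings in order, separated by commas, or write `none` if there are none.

i, v, vi, vii

i → match
ii → no match
iii → no match
iv → no match
v → match
vi → match
vii → match
viii → no match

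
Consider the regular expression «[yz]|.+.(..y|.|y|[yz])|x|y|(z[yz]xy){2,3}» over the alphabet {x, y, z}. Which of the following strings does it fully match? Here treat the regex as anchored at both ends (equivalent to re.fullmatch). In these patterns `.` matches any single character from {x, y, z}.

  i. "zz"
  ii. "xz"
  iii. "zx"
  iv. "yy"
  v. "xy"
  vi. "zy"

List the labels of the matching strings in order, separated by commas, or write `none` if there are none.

i → no match
ii → no match
iii → no match
iv → no match
v → no match
vi → no match

none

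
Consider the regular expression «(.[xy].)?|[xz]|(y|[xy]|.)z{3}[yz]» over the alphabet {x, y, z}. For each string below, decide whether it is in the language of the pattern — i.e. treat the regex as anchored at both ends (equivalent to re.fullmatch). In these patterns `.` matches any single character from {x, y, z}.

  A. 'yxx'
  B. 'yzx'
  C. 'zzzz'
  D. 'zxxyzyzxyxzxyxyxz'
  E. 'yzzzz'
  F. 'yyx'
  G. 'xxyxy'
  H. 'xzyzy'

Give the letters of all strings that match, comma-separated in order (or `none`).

A, E, F

A → match
B → no match
C → no match
D → no match
E → match
F → match
G → no match
H → no match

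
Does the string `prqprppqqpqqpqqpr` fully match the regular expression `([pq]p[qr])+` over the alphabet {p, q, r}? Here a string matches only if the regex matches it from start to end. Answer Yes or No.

No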